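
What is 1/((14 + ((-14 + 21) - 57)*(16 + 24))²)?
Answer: 1/3944196 ≈ 2.5354e-7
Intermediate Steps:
1/((14 + ((-14 + 21) - 57)*(16 + 24))²) = 1/((14 + (7 - 57)*40)²) = 1/((14 - 50*40)²) = 1/((14 - 2000)²) = 1/((-1986)²) = 1/3944196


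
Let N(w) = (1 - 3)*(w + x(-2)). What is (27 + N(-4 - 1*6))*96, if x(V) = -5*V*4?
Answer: -3168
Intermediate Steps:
x(V) = -20*V
N(w) = -80 - 2*w (N(w) = (1 - 3)*(w - 20*(-2)) = -2*(w + 40) = -2*(40 + w) = -80 - 2*w)
(27 + N(-4 - 1*6))*96 = (27 + (-80 - 2*(-4 - 1*6)))*96 = (27 + (-80 - 2*(-4 - 6)))*96 = (27 + (-80 - 2*(-10)))*96 = (27 + (-80 + 20))*96 = (27 - 60)*96 = -33*96 = -3168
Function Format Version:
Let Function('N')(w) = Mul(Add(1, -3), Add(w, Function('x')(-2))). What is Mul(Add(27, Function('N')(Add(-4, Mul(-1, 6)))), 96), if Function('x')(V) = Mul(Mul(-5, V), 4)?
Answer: -3168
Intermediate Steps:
Function('x')(V) = Mul(-20, V)
Function('N')(w) = Add(-80, Mul(-2, w)) (Function('N')(w) = Mul(Add(1, -3), Add(w, Mul(-20, -2))) = Mul(-2, Add(w, 40)) = Mul(-2, Add(40, w)) = Add(-80, Mul(-2, w)))
Mul(Add(27, Function('N')(Add(-4, Mul(-1, 6)))), 96) = Mul(Add(27, Add(-80, Mul(-2, Add(-4, Mul(-1, 6))))), 96) = Mul(Add(27, Add(-80, Mul(-2, Add(-4, -6)))), 96) = Mul(Add(27, Add(-80, Mul(-2, -10))), 96) = Mul(Add(27, Add(-80, 20)), 96) = Mul(Add(27, -60), 96) = Mul(-33, 96) = -3168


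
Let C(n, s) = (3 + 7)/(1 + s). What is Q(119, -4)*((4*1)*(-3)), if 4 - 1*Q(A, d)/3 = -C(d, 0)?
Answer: -504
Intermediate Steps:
C(n, s) = 10/(1 + s)
Q(A, d) = 42 (Q(A, d) = 12 - (-3)*10/(1 + 0) = 12 - (-3)*10/1 = 12 - (-3)*10*1 = 12 - (-3)*10 = 12 - 3*(-10) = 12 + 30 = 42)
Q(119, -4)*((4*1)*(-3)) = 42*((4*1)*(-3)) = 42*(4*(-3)) = 42*(-12) = -504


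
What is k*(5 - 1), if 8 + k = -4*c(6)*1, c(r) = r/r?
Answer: -48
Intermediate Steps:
c(r) = 1
k = -12 (k = -8 - 4*1*1 = -8 - 4*1 = -8 - 4 = -12)
k*(5 - 1) = -12*(5 - 1) = -12*4 = -48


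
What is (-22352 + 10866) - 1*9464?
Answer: -20950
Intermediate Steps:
(-22352 + 10866) - 1*9464 = -11486 - 9464 = -20950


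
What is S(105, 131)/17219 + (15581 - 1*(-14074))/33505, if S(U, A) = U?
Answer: 102829494/115384519 ≈ 0.89119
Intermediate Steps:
S(105, 131)/17219 + (15581 - 1*(-14074))/33505 = 105/17219 + (15581 - 1*(-14074))/33505 = 105*(1/17219) + (15581 + 14074)*(1/33505) = 105/17219 + 29655*(1/33505) = 105/17219 + 5931/6701 = 102829494/115384519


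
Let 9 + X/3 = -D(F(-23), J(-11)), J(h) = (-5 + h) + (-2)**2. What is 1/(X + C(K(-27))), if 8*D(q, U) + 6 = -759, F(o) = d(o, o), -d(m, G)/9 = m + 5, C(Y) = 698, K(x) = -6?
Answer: 8/7663 ≈ 0.0010440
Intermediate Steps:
J(h) = -1 + h (J(h) = (-5 + h) + 4 = -1 + h)
d(m, G) = -45 - 9*m (d(m, G) = -9*(m + 5) = -9*(5 + m) = -45 - 9*m)
F(o) = -45 - 9*o
D(q, U) = -765/8 (D(q, U) = -3/4 + (1/8)*(-759) = -3/4 - 759/8 = -765/8)
X = 2079/8 (X = -27 + 3*(-1*(-765/8)) = -27 + 3*(765/8) = -27 + 2295/8 = 2079/8 ≈ 259.88)
1/(X + C(K(-27))) = 1/(2079/8 + 698) = 1/(7663/8) = 8/7663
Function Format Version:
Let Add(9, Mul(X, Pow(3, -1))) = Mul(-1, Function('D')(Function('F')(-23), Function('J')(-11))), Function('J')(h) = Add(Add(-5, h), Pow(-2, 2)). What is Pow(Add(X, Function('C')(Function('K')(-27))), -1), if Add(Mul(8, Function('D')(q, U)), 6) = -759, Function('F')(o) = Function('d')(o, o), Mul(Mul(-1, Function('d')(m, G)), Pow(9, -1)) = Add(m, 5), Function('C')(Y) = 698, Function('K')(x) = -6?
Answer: Rational(8, 7663) ≈ 0.0010440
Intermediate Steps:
Function('J')(h) = Add(-1, h) (Function('J')(h) = Add(Add(-5, h), 4) = Add(-1, h))
Function('d')(m, G) = Add(-45, Mul(-9, m)) (Function('d')(m, G) = Mul(-9, Add(m, 5)) = Mul(-9, Add(5, m)) = Add(-45, Mul(-9, m)))
Function('F')(o) = Add(-45, Mul(-9, o))
Function('D')(q, U) = Rational(-765, 8) (Function('D')(q, U) = Add(Rational(-3, 4), Mul(Rational(1, 8), -759)) = Add(Rational(-3, 4), Rational(-759, 8)) = Rational(-765, 8))
X = Rational(2079, 8) (X = Add(-27, Mul(3, Mul(-1, Rational(-765, 8)))) = Add(-27, Mul(3, Rational(765, 8))) = Add(-27, Rational(2295, 8)) = Rational(2079, 8) ≈ 259.88)
Pow(Add(X, Function('C')(Function('K')(-27))), -1) = Pow(Add(Rational(2079, 8), 698), -1) = Pow(Rational(7663, 8), -1) = Rational(8, 7663)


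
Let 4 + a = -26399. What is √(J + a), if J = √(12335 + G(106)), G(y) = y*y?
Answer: √(-26403 + 9*√291) ≈ 162.02*I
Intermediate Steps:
a = -26403 (a = -4 - 26399 = -26403)
G(y) = y²
J = 9*√291 (J = √(12335 + 106²) = √(12335 + 11236) = √23571 = 9*√291 ≈ 153.53)
√(J + a) = √(9*√291 - 26403) = √(-26403 + 9*√291)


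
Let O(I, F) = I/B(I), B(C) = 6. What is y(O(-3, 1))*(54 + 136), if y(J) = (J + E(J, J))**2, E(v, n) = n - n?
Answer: 95/2 ≈ 47.500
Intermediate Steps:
E(v, n) = 0
O(I, F) = I/6
y(J) = J**2 (y(J) = (J + 0)**2 = J**2)
y(O(-3, 1))*(54 + 136) = ((1/6)*(-3))**2*(54 + 136) = (-1/2)**2*190 = (1/4)*190 = 95/2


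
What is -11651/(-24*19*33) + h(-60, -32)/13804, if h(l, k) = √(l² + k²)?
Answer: 2380201/3054744 ≈ 0.77918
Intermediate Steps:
h(l, k) = √(k² + l²)
-11651/(-24*19*33) + h(-60, -32)/13804 = -11651/(-24*19*33) + √((-32)² + (-60)²)/13804 = -11651/((-456*33)) + √(1024 + 3600)*(1/13804) = -11651/(-15048) + √4624*(1/13804) = -11651*(-1/15048) + 68*(1/13804) = 11651/15048 + 1/203 = 2380201/3054744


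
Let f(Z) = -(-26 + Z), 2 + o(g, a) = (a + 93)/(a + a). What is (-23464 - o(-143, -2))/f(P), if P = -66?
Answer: -93757/368 ≈ -254.77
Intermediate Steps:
o(g, a) = -2 + (93 + a)/(2*a) (o(g, a) = -2 + (a + 93)/(a + a) = -2 + (93 + a)/((2*a)) = -2 + (93 + a)*(1/(2*a)) = -2 + (93 + a)/(2*a))
f(Z) = 26 - Z
(-23464 - o(-143, -2))/f(P) = (-23464 - 3*(31 - 1*(-2))/(2*(-2)))/(26 - 1*(-66)) = (-23464 - 3*(-1)*(31 + 2)/(2*2))/(26 + 66) = (-23464 - 3*(-1)*33/(2*2))/92 = (-23464 - 1*(-99/4))*(1/92) = (-23464 + 99/4)*(1/92) = -93757/4*1/92 = -93757/368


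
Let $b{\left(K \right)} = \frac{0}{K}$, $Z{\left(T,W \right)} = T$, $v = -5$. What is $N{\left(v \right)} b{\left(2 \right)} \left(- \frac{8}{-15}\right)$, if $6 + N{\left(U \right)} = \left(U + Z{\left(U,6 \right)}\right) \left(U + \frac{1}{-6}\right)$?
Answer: $0$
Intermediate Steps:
$b{\left(K \right)} = 0$
$N{\left(U \right)} = -6 + 2 U \left(- \frac{1}{6} + U\right)$ ($N{\left(U \right)} = -6 + \left(U + U\right) \left(U + \frac{1}{-6}\right) = -6 + 2 U \left(U - \frac{1}{6}\right) = -6 + 2 U \left(- \frac{1}{6} + U\right)$)
$N{\left(v \right)} b{\left(2 \right)} \left(- \frac{8}{-15}\right) = \left(-6 + 2 \left(-5\right)^{2} - - \frac{5}{3}\right) 0 \left(- \frac{8}{-15}\right) = \left(-6 + 2 \cdot 25 + \frac{5}{3}\right) 0 \left(\left(-8\right) \left(- \frac{1}{15}\right)\right) = \left(-6 + 50 + \frac{5}{3}\right) 0 \cdot \frac{8}{15} = \frac{137}{3} \cdot 0 \cdot \frac{8}{15} = 0 \cdot \frac{8}{15} = 0$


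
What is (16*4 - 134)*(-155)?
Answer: 10850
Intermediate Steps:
(16*4 - 134)*(-155) = (64 - 134)*(-155) = -70*(-155) = 10850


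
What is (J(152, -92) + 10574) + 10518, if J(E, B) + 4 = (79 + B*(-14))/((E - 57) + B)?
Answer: 64631/3 ≈ 21544.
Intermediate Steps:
J(E, B) = -4 + (79 - 14*B)/(-57 + B + E) (J(E, B) = -4 + (79 + B*(-14))/((E - 57) + B) = -4 + (79 - 14*B)/((-57 + E) + B) = -4 + (79 - 14*B)/(-57 + B + E))
(J(152, -92) + 10574) + 10518 = ((307 - 18*(-92) - 4*152)/(-57 - 92 + 152) + 10574) + 10518 = ((307 + 1656 - 608)/3 + 10574) + 10518 = ((1/3)*1355 + 10574) + 10518 = (1355/3 + 10574) + 10518 = 33077/3 + 10518 = 64631/3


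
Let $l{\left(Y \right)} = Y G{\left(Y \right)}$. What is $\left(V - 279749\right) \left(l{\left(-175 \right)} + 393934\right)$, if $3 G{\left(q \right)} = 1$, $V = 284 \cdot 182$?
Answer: $- \frac{269483035247}{3} \approx -8.9828 \cdot 10^{10}$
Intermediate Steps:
$V = 51688$
$G{\left(q \right)} = \frac{1}{3}$ ($G{\left(q \right)} = \frac{1}{3} \cdot 1 = \frac{1}{3}$)
$l{\left(Y \right)} = \frac{Y}{3}$ ($l{\left(Y \right)} = Y \frac{1}{3} = \frac{Y}{3}$)
$\left(V - 279749\right) \left(l{\left(-175 \right)} + 393934\right) = \left(51688 - 279749\right) \left(\frac{1}{3} \left(-175\right) + 393934\right) = - 228061 \left(- \frac{175}{3} + 393934\right) = \left(-228061\right) \frac{1181627}{3} = - \frac{269483035247}{3}$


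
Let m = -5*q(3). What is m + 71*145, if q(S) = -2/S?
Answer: 30895/3 ≈ 10298.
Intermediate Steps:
m = 10/3 (m = -(-10)/3 = -5*(-2/3) = 10/3 ≈ 3.3333)
m + 71*145 = 10/3 + 71*145 = 10/3 + 10295 = 30895/3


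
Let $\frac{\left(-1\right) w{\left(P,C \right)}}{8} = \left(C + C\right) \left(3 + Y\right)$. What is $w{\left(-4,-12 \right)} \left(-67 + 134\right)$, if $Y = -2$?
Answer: $12864$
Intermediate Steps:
$w{\left(P,C \right)} = - 16 C$ ($w{\left(P,C \right)} = - 8 \left(C + C\right) \left(3 - 2\right) = - 8 \cdot 2 C 1 = - 8 \cdot 2 C = - 16 C$)
$w{\left(-4,-12 \right)} \left(-67 + 134\right) = \left(-16\right) \left(-12\right) \left(-67 + 134\right) = 192 \cdot 67 = 12864$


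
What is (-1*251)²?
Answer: 63001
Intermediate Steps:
(-1*251)² = (-251)² = 63001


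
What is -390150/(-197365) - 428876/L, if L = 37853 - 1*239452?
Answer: 32659792318/7957717327 ≈ 4.1042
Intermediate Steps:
L = -201599 (L = 37853 - 239452 = -201599)
-390150/(-197365) - 428876/L = -390150/(-197365) - 428876/(-201599) = -390150*(-1/197365) - 428876*(-1/201599) = 78030/39473 + 428876/201599 = 32659792318/7957717327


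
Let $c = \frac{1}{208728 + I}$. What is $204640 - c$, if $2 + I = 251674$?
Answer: $\frac{94216255999}{460400} \approx 2.0464 \cdot 10^{5}$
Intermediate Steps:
$I = 251672$ ($I = -2 + 251674 = 251672$)
$c = \frac{1}{460400}$ ($c = \frac{1}{208728 + 251672} = \frac{1}{460400} \approx 2.172 \cdot 10^{-6}$)
$204640 - c = 204640 - \frac{1}{460400} = \frac{94216255999}{460400}$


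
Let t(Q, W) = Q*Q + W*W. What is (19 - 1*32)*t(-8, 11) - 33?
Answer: -2438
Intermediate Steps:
t(Q, W) = Q**2 + W**2
(19 - 1*32)*t(-8, 11) - 33 = (19 - 1*32)*((-8)**2 + 11**2) - 33 = (19 - 32)*(64 + 121) - 33 = -13*185 - 33 = -2405 - 33 = -2438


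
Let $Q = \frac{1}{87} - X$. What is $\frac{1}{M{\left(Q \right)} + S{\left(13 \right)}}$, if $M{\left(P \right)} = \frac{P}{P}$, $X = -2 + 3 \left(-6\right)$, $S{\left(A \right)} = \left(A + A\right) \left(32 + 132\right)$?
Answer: $\frac{1}{4265} \approx 0.00023447$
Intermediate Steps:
$S{\left(A \right)} = 328 A$ ($S{\left(A \right)} = 2 A 164 = 328 A$)
$X = -20$ ($X = -2 - 18 = -20$)
$Q = \frac{1741}{87}$ ($Q = \frac{1}{87} - -20 = \frac{1}{87} + 20 = \frac{1741}{87} \approx 20.012$)
$M{\left(P \right)} = 1$
$\frac{1}{M{\left(Q \right)} + S{\left(13 \right)}} = \frac{1}{1 + 328 \cdot 13} = \frac{1}{1 + 4264} = \frac{1}{4265}$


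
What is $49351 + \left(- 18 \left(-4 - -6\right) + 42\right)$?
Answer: $49357$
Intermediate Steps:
$49351 + \left(- 18 \left(-4 - -6\right) + 42\right) = 49351 + \left(- 18 \left(-4 + 6\right) + 42\right) = 49351 + \left(\left(-18\right) 2 + 42\right) = 49351 + \left(-36 + 42\right) = 49351 + 6 = 49357$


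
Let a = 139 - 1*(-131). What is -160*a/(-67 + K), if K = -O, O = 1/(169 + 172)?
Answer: 76725/119 ≈ 644.75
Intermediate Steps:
a = 270 (a = 139 + 131 = 270)
O = 1/341 ≈ 0.0029326
K = -1/341 (K = -1*1/341 = -1/341 ≈ -0.0029326)
-160*a/(-67 + K) = -43200/(-67 - 1/341) = -43200/(-22848/341) = -43200*(-341)/22848 = -160*(-15345/3808) = 76725/119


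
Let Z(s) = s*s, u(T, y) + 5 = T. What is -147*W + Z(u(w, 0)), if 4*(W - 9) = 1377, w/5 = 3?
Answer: -207311/4 ≈ -51828.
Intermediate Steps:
w = 15 (w = 5*3 = 15)
u(T, y) = -5 + T
W = 1413/4 (W = 9 + (1/4)*1377 = 9 + 1377/4 = 1413/4 ≈ 353.25)
Z(s) = s**2
-147*W + Z(u(w, 0)) = -147*1413/4 + (-5 + 15)**2 = -207711/4 + 10**2 = -207711/4 + 100 = -207311/4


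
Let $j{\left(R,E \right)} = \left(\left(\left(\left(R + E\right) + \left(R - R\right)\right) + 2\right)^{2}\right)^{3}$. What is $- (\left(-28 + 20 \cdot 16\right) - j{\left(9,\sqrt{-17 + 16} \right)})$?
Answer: $1553468 + 939752 i \approx 1.5535 \cdot 10^{6} + 9.3975 \cdot 10^{5} i$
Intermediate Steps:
$j{\left(R,E \right)} = \left(2 + E + R\right)^{6}$ ($j{\left(R,E \right)} = \left(\left(\left(\left(E + R\right) + 0\right) + 2\right)^{2}\right)^{3} = \left(\left(\left(E + R\right) + 2\right)^{2}\right)^{3} = \left(\left(2 + E + R\right)^{2}\right)^{3} = \left(2 + E + R\right)^{6}$)
$- (\left(-28 + 20 \cdot 16\right) - j{\left(9,\sqrt{-17 + 16} \right)}) = - (\left(-28 + 20 \cdot 16\right) - \left(2 + \sqrt{-17 + 16} + 9\right)^{6}) = - (\left(-28 + 320\right) - \left(2 + \sqrt{-1} + 9\right)^{6}) = - (292 - \left(2 + i + 9\right)^{6}) = - (292 - \left(11 + i\right)^{6}) = -292 + \left(11 + i\right)^{6}$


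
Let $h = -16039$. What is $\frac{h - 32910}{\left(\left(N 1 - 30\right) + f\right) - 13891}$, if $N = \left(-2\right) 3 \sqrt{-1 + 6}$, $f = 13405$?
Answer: $\frac{2104807}{22173} - \frac{48949 \sqrt{5}}{44346} \approx 92.458$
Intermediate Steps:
$N = - 6 \sqrt{5} \approx -13.416$
$\frac{h - 32910}{\left(\left(N 1 - 30\right) + f\right) - 13891} = \frac{-16039 - 32910}{\left(\left(- 6 \sqrt{5} \cdot 1 - 30\right) + 13405\right) - 13891} = - \frac{48949}{\left(\left(- 6 \sqrt{5} - 30\right) + 13405\right) - 13891} = - \frac{48949}{\left(\left(-30 - 6 \sqrt{5}\right) + 13405\right) - 13891} = - \frac{48949}{\left(13375 - 6 \sqrt{5}\right) - 13891} = - \frac{48949}{-516 - 6 \sqrt{5}}$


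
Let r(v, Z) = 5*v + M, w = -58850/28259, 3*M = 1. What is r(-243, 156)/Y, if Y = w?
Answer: 4680718/8025 ≈ 583.27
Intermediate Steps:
M = 1/3 (M = (1/3)*1 = 1/3 ≈ 0.33333)
w = -5350/2569 (w = -58850*1/28259 = -5350/2569 ≈ -2.0825)
r(v, Z) = 1/3 + 5*v (r(v, Z) = 5*v + 1/3 = 1/3 + 5*v)
Y = -5350/2569 ≈ -2.0825
r(-243, 156)/Y = (1/3 + 5*(-243))/(-5350/2569) = (1/3 - 1215)*(-2569/5350) = -3644/3*(-2569/5350) = 4680718/8025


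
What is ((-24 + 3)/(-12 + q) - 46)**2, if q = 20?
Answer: 151321/64 ≈ 2364.4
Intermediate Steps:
((-24 + 3)/(-12 + q) - 46)**2 = ((-24 + 3)/(-12 + 20) - 46)**2 = (-21/8 - 46)**2 = (-389/8)**2 = 151321/64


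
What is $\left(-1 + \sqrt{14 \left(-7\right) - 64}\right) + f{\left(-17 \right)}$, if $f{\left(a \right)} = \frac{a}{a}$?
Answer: $9 i \sqrt{2} \approx 12.728 i$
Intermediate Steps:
$f{\left(a \right)} = 1$
$\left(-1 + \sqrt{14 \left(-7\right) - 64}\right) + f{\left(-17 \right)} = \left(-1 + \sqrt{14 \left(-7\right) - 64}\right) + 1 = \left(-1 + \sqrt{-98 - 64}\right) + 1 = \left(-1 + \sqrt{-162}\right) + 1 = \left(-1 + 9 i \sqrt{2}\right) + 1 = 9 i \sqrt{2}$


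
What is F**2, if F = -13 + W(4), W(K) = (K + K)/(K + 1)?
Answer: 3249/25 ≈ 129.96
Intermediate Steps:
W(K) = 2*K/(1 + K) (W(K) = (2*K)/(1 + K) = 2*K/(1 + K))
F = -57/5 (F = -13 + 2*4/(1 + 4) = -13 + 2*4/5 = -13 + 2*4*(1/5) = -13 + 8/5 = -57/5 ≈ -11.400)
F**2 = (-57/5)**2 = 3249/25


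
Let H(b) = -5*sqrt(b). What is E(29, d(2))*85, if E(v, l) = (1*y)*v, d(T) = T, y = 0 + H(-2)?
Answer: -12325*I*sqrt(2) ≈ -17430.0*I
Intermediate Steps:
y = -5*I*sqrt(2) (y = 0 - 5*I*sqrt(2) = -5*I*sqrt(2) ≈ -7.0711*I)
E(v, l) = -5*I*v*sqrt(2) (E(v, l) = (1*(-5*I*sqrt(2)))*v = (-5*I*sqrt(2))*v = -5*I*v*sqrt(2))
E(29, d(2))*85 = -5*I*29*sqrt(2)*85 = -145*I*sqrt(2)*85 = -12325*I*sqrt(2)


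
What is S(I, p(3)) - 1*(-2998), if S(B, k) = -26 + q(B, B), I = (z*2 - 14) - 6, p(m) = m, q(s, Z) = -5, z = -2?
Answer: 2967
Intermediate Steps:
I = -24 (I = (-2*2 - 14) - 6 = (-4 - 14) - 6 = -18 - 6 = -24)
S(B, k) = -31 (S(B, k) = -26 - 5 = -31)
S(I, p(3)) - 1*(-2998) = -31 - 1*(-2998) = -31 + 2998 = 2967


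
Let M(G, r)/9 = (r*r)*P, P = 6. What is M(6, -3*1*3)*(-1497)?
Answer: -6547878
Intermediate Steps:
M(G, r) = 54*r² (M(G, r) = 9*((r*r)*6) = 9*(r²*6) = 9*(6*r²) = 54*r²)
M(6, -3*1*3)*(-1497) = (54*(-3*1*3)²)*(-1497) = (54*(-3*3)²)*(-1497) = (54*(-9)²)*(-1497) = (54*81)*(-1497) = 4374*(-1497) = -6547878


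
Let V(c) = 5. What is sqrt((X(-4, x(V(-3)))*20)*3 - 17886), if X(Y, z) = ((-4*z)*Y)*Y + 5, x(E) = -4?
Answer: I*sqrt(2226) ≈ 47.18*I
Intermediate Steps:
X(Y, z) = 5 - 4*z*Y**2 (X(Y, z) = (-4*Y*z)*Y + 5 = -4*z*Y**2 + 5 = 5 - 4*z*Y**2)
sqrt((X(-4, x(V(-3)))*20)*3 - 17886) = sqrt(((5 - 4*(-4)*(-4)**2)*20)*3 - 17886) = sqrt(((5 - 4*(-4)*16)*20)*3 - 17886) = sqrt(((5 + 256)*20)*3 - 17886) = sqrt((261*20)*3 - 17886) = sqrt(5220*3 - 17886) = sqrt(15660 - 17886) = sqrt(-2226) = I*sqrt(2226)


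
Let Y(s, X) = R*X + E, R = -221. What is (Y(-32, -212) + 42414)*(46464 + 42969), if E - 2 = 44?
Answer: 7987440096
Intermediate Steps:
E = 46 (E = 2 + 44 = 46)
Y(s, X) = 46 - 221*X (Y(s, X) = -221*X + 46 = 46 - 221*X)
(Y(-32, -212) + 42414)*(46464 + 42969) = ((46 - 221*(-212)) + 42414)*(46464 + 42969) = ((46 + 46852) + 42414)*89433 = (46898 + 42414)*89433 = 89312*89433 = 7987440096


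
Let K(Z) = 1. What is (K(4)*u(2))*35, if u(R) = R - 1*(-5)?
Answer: 245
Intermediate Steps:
u(R) = 5 + R (u(R) = R + 5 = 5 + R)
(K(4)*u(2))*35 = (1*(5 + 2))*35 = (1*7)*35 = 7*35 = 245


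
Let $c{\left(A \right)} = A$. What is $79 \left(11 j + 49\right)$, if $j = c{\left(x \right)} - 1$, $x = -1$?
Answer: $2133$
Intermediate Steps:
$j = -2$ ($j = -1 - 1 = -2$)
$79 \left(11 j + 49\right) = 79 \left(11 \left(-2\right) + 49\right) = 79 \left(-22 + 49\right) = 79 \cdot 27 = 2133$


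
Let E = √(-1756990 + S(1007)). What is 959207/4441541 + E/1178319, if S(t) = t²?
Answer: 959207/4441541 + I*√82549/392773 ≈ 0.21596 + 0.0007315*I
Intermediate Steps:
E = 3*I*√82549 (E = √(-1756990 + 1007²) = √(-1756990 + 1014049) = √(-742941) = 3*I*√82549 ≈ 861.94*I)
959207/4441541 + E/1178319 = 959207/4441541 + (3*I*√82549)/1178319 = 959207*(1/4441541) + (3*I*√82549)*(1/1178319) = 959207/4441541 + I*√82549/392773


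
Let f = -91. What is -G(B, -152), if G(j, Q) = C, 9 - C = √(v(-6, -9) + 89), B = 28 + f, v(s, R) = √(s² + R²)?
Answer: -9 + √(89 + 3*√13) ≈ 0.99083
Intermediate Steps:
v(s, R) = √(R² + s²)
B = -63 (B = 28 - 91 = -63)
C = 9 - √(89 + 3*√13) (C = 9 - √(√((-9)² + (-6)²) + 89) = 9 - √(√(81 + 36) + 89) = 9 - √(√117 + 89) = 9 - √(3*√13 + 89) = 9 - √(89 + 3*√13) ≈ -0.99083)
G(j, Q) = 9 - √(89 + 3*√13)
-G(B, -152) = -(9 - √(89 + 3*√13)) = -9 + √(89 + 3*√13)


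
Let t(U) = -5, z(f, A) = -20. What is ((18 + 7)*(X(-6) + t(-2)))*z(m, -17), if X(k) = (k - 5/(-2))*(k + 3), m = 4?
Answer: -2750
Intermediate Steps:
X(k) = (3 + k)*(5/2 + k) (X(k) = (k - 5*(-½))*(3 + k) = (k + 5/2)*(3 + k) = (5/2 + k)*(3 + k) = (3 + k)*(5/2 + k))
((18 + 7)*(X(-6) + t(-2)))*z(m, -17) = ((18 + 7)*((15/2 + (-6)² + (11/2)*(-6)) - 5))*(-20) = (25*((15/2 + 36 - 33) - 5))*(-20) = (25*(21/2 - 5))*(-20) = (25*(11/2))*(-20) = (275/2)*(-20) = -2750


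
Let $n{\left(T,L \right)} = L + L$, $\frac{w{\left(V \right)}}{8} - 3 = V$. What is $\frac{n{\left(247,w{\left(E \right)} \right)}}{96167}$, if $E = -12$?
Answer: $- \frac{144}{96167} \approx -0.0014974$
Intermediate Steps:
$w{\left(V \right)} = 24 + 8 V$
$n{\left(T,L \right)} = 2 L$
$\frac{n{\left(247,w{\left(E \right)} \right)}}{96167} = \frac{2 \left(24 + 8 \left(-12\right)\right)}{96167} = 2 \left(24 - 96\right) \frac{1}{96167} = 2 \left(-72\right) \frac{1}{96167} = \left(-144\right) \frac{1}{96167} = - \frac{144}{96167}$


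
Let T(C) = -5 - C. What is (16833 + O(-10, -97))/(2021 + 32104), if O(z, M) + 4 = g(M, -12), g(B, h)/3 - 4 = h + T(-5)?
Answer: 3361/6825 ≈ 0.49245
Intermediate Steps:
g(B, h) = 12 + 3*h (g(B, h) = 12 + 3*(h + (-5 - 1*(-5))) = 12 + 3*(h + (-5 + 5)) = 12 + 3*(h + 0) = 12 + 3*h)
O(z, M) = -28 (O(z, M) = -4 + (12 + 3*(-12)) = -4 + (12 - 36) = -4 - 24 = -28)
(16833 + O(-10, -97))/(2021 + 32104) = (16833 - 28)/(2021 + 32104) = 16805/34125 = 16805*(1/34125) = 3361/6825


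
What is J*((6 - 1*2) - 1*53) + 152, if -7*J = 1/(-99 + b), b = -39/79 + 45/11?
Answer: 12595477/82905 ≈ 151.93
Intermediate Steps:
b = 3126/869 (b = -39*1/79 + 45*(1/11) = -39/79 + 45/11 = 3126/869 ≈ 3.5972)
J = 869/580335 (J = -1/(7*(-99 + 3126/869)) = -1/(7*(-82905/869)) = -⅐*(-869/82905) = 869/580335 ≈ 0.0014974)
J*((6 - 1*2) - 1*53) + 152 = 869*((6 - 1*2) - 1*53)/580335 + 152 = 869*((6 - 2) - 53)/580335 + 152 = 869*(4 - 53)/580335 + 152 = (869/580335)*(-49) + 152 = -6083/82905 + 152 = 12595477/82905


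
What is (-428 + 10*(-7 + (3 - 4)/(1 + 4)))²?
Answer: 250000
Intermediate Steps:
(-428 + 10*(-7 + (3 - 4)/(1 + 4)))² = (-428 + 10*(-7 - 1/5))² = (-428 + 10*(-7 - 1*⅕))² = (-428 + 10*(-7 - ⅕))² = (-428 + 10*(-36/5))² = (-428 - 72)² = (-500)² = 250000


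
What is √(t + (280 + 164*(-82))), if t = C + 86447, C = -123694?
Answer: I*√50415 ≈ 224.53*I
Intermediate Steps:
t = -37247 (t = -123694 + 86447 = -37247)
√(t + (280 + 164*(-82))) = √(-37247 + (280 + 164*(-82))) = √(-37247 + (280 - 13448)) = √(-37247 - 13168) = √(-50415) = I*√50415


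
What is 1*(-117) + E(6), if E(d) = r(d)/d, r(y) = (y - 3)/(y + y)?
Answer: -2807/24 ≈ -116.96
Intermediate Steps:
r(y) = (-3 + y)/(2*y) (r(y) = (-3 + y)/((2*y)) = (-3 + y)*(1/(2*y)) = (-3 + y)/(2*y))
E(d) = (-3 + d)/(2*d**2) (E(d) = ((-3 + d)/(2*d))/d = (-3 + d)/(2*d**2))
1*(-117) + E(6) = 1*(-117) + (1/2)*(-3 + 6)/6**2 = -117 + (1/2)*(1/36)*3 = -117 + 1/24 = -2807/24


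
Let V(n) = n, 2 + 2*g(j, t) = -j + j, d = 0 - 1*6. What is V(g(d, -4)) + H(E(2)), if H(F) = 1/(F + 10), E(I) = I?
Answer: -11/12 ≈ -0.91667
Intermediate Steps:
d = -6 (d = 0 - 6 = -6)
g(j, t) = -1 (g(j, t) = -1 + (-j + j)/2 = -1 + (½)*0 = -1 + 0 = -1)
H(F) = 1/(10 + F)
V(g(d, -4)) + H(E(2)) = -1 + 1/(10 + 2) = -1 + 1/12 = -11/12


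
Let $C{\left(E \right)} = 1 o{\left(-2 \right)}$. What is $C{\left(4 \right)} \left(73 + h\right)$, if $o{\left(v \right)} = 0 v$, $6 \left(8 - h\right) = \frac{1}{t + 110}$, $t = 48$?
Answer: $0$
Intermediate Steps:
$h = \frac{7583}{948}$ ($h = 8 - \frac{1}{6 \left(48 + 110\right)} = 8 - \frac{1}{6 \cdot 158} = 8 - \frac{1}{948} = \frac{7583}{948} \approx 7.9989$)
$o{\left(v \right)} = 0$
$C{\left(E \right)} = 0$ ($C{\left(E \right)} = 1 \cdot 0 = 0$)
$C{\left(4 \right)} \left(73 + h\right) = 0 \left(73 + \frac{7583}{948}\right) = 0 \cdot \frac{76787}{948} = 0$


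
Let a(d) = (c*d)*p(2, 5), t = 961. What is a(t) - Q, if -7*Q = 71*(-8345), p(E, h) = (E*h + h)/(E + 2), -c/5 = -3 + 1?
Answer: -680465/14 ≈ -48605.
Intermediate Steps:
c = 10 (c = -5*(-3 + 1) = -5*(-2) = 10)
p(E, h) = (h + E*h)/(2 + E)
Q = 592495/7 (Q = -71*(-8345)/7 = -⅐*(-592495) = 592495/7 ≈ 84642.)
a(d) = 75*d/2 (a(d) = (10*d)*(5*(1 + 2)/(2 + 2)) = (10*d)*(5*3/4) = (10*d)*(5*(¼)*3) = (10*d)*(15/4) = 75*d/2)
a(t) - Q = (75/2)*961 - 1*592495/7 = 72075/2 - 592495/7 = -680465/14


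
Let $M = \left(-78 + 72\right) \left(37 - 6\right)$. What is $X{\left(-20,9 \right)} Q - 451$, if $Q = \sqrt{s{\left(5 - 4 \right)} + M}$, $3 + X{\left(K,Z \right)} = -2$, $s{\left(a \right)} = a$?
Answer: $-451 - 5 i \sqrt{185} \approx -451.0 - 68.007 i$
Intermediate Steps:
$X{\left(K,Z \right)} = -5$ ($X{\left(K,Z \right)} = -3 - 2 = -5$)
$M = -186$ ($M = \left(-6\right) 31 = -186$)
$Q = i \sqrt{185}$ ($Q = \sqrt{\left(5 - 4\right) - 186} = \sqrt{1 - 186} = \sqrt{-185} = i \sqrt{185} \approx 13.601 i$)
$X{\left(-20,9 \right)} Q - 451 = - 5 i \sqrt{185} - 451 = -451 - 5 i \sqrt{185}$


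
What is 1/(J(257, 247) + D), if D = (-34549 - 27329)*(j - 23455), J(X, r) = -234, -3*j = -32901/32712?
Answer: 5452/7912637589041 ≈ 6.8902e-10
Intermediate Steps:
j = 10967/32712 (j = -(-10967)/32712 = -⅓*(-10967/10904) = 10967/32712 ≈ 0.33526)
D = 7912638864809/5452 (D = (-34549 - 27329)*(10967/32712 - 23455) = -61878*(-767248993/32712) = 7912638864809/5452 ≈ 1.4513e+9)
1/(J(257, 247) + D) = 1/(-234 + 7912638864809/5452) = 1/(7912637589041/5452) = 5452/7912637589041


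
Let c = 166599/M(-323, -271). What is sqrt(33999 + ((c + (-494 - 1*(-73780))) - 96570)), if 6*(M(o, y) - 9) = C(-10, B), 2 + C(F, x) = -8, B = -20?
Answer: sqrt(16181594)/22 ≈ 182.85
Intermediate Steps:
C(F, x) = -10 (C(F, x) = -2 - 8 = -10)
M(o, y) = 22/3 (M(o, y) = 9 + (1/6)*(-10) = 9 - 5/3 = 22/3)
c = 499797/22 (c = 166599/(22/3) = 166599*(3/22) = 499797/22 ≈ 22718.)
sqrt(33999 + ((c + (-494 - 1*(-73780))) - 96570)) = sqrt(33999 + ((499797/22 + (-494 - 1*(-73780))) - 96570)) = sqrt(33999 + ((499797/22 + (-494 + 73780)) - 96570)) = sqrt(33999 + ((499797/22 + 73286) - 96570)) = sqrt(33999 + (2112089/22 - 96570)) = sqrt(33999 - 12451/22) = sqrt(735527/22) = sqrt(16181594)/22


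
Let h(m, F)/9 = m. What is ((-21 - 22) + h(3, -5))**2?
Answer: 256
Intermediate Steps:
h(m, F) = 9*m
((-21 - 22) + h(3, -5))**2 = ((-21 - 22) + 9*3)**2 = (-43 + 27)**2 = (-16)**2 = 256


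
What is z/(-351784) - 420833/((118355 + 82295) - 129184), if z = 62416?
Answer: -19062867241/3142574418 ≈ -6.0660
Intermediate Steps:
z/(-351784) - 420833/((118355 + 82295) - 129184) = 62416/(-351784) - 420833/((118355 + 82295) - 129184) = 62416*(-1/351784) - 420833/(200650 - 129184) = -7802/43973 - 420833/71466 = -19062867241/3142574418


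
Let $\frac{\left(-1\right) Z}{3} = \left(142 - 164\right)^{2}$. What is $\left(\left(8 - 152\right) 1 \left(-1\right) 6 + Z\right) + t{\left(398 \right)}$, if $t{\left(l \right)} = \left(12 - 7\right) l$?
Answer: $1402$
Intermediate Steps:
$t{\left(l \right)} = 5 l$
$Z = -1452$ ($Z = - 3 \left(142 - 164\right)^{2} = - 3 \left(-22\right)^{2} = \left(-3\right) 484 = -1452$)
$\left(\left(8 - 152\right) 1 \left(-1\right) 6 + Z\right) + t{\left(398 \right)} = \left(\left(8 - 152\right) 1 \left(-1\right) 6 - 1452\right) + 5 \cdot 398 = \left(- 144 \left(\left(-1\right) 6\right) - 1452\right) + 1990 = \left(\left(-144\right) \left(-6\right) - 1452\right) + 1990 = \left(864 - 1452\right) + 1990 = -588 + 1990 = 1402$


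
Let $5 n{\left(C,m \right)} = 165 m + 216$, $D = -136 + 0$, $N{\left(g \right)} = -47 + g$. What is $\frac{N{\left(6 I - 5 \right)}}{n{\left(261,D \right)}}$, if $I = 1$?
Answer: $\frac{115}{11112} \approx 0.010349$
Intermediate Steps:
$D = -136$
$n{\left(C,m \right)} = \frac{216}{5} + 33 m$ ($n{\left(C,m \right)} = \frac{165 m + 216}{5} = \frac{216 + 165 m}{5} = \frac{216}{5} + 33 m$)
$\frac{N{\left(6 I - 5 \right)}}{n{\left(261,D \right)}} = \frac{-47 + \left(6 \cdot 1 - 5\right)}{\frac{216}{5} + 33 \left(-136\right)} = \frac{-47 + \left(6 - 5\right)}{\frac{216}{5} - 4488} = \frac{-47 + 1}{- \frac{22224}{5}} = \left(-46\right) \left(- \frac{5}{22224}\right) = \frac{115}{11112}$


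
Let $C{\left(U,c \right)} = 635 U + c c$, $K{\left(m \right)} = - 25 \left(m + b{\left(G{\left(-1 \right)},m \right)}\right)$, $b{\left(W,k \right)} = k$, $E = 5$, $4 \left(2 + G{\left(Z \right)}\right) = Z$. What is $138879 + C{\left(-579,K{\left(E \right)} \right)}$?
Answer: $-166286$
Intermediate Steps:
$G{\left(Z \right)} = -2 + \frac{Z}{4}$
$K{\left(m \right)} = - 50 m$ ($K{\left(m \right)} = - 25 \left(m + m\right) = - 25 \cdot 2 m = - 50 m$)
$C{\left(U,c \right)} = c^{2} + 635 U$ ($C{\left(U,c \right)} = 635 U + c^{2} = c^{2} + 635 U$)
$138879 + C{\left(-579,K{\left(E \right)} \right)} = 138879 + \left(\left(\left(-50\right) 5\right)^{2} + 635 \left(-579\right)\right) = 138879 - \left(367665 - \left(-250\right)^{2}\right) = 138879 + \left(62500 - 367665\right) = 138879 - 305165 = -166286$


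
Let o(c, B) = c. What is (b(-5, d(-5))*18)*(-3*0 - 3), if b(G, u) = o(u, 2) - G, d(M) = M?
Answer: 0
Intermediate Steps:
b(G, u) = u - G
(b(-5, d(-5))*18)*(-3*0 - 3) = ((-5 - 1*(-5))*18)*(-3*0 - 3) = ((-5 + 5)*18)*(0 - 3) = (0*18)*(-3) = 0*(-3) = 0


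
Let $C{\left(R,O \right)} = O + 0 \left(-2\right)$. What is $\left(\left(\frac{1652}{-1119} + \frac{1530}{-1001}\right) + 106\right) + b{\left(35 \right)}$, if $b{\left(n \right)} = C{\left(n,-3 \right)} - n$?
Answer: $\frac{72802370}{1120119} \approx 64.995$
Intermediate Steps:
$C{\left(R,O \right)} = O$ ($C{\left(R,O \right)} = O + 0 = O$)
$b{\left(n \right)} = -3 - n$
$\left(\left(\frac{1652}{-1119} + \frac{1530}{-1001}\right) + 106\right) + b{\left(35 \right)} = \left(\left(\frac{1652}{-1119} + \frac{1530}{-1001}\right) + 106\right) - 38 = \left(\left(1652 \left(- \frac{1}{1119}\right) + 1530 \left(- \frac{1}{1001}\right)\right) + 106\right) - 38 = \left(\left(- \frac{1652}{1119} - \frac{1530}{1001}\right) + 106\right) - 38 = \left(- \frac{3365722}{1120119} + 106\right) - 38 = \frac{115366892}{1120119} - 38 = \frac{72802370}{1120119}$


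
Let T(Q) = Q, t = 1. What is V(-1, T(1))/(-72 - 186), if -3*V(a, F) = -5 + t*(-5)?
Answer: -5/387 ≈ -0.012920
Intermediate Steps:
V(a, F) = 10/3 (V(a, F) = -(-5 + 1*(-5))/3 = -(-5 - 5)/3 = -⅓*(-10) = 10/3)
V(-1, T(1))/(-72 - 186) = (10/3)/(-72 - 186) = (10/3)/(-258) = -1/258*10/3 = -5/387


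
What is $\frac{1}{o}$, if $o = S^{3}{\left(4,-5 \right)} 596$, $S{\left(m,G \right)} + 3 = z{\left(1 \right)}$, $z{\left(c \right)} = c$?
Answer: $- \frac{1}{4768} \approx -0.00020973$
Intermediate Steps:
$S{\left(m,G \right)} = -2$ ($S{\left(m,G \right)} = -3 + 1 = -2$)
$o = -4768$ ($o = \left(-2\right)^{3} \cdot 596 = \left(-8\right) 596 = -4768$)
$\frac{1}{o} = \frac{1}{-4768} = - \frac{1}{4768}$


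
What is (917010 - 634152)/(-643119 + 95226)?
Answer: -94286/182631 ≈ -0.51626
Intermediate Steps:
(917010 - 634152)/(-643119 + 95226) = 282858/(-547893) = 282858*(-1/547893) = -94286/182631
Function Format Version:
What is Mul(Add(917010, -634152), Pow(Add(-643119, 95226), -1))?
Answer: Rational(-94286, 182631) ≈ -0.51626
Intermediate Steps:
Mul(Add(917010, -634152), Pow(Add(-643119, 95226), -1)) = Mul(282858, Pow(-547893, -1)) = Mul(282858, Rational(-1, 547893)) = Rational(-94286, 182631)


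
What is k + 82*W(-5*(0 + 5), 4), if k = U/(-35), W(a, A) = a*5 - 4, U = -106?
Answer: -370124/35 ≈ -10575.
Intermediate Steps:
W(a, A) = -4 + 5*a (W(a, A) = 5*a - 4 = -4 + 5*a)
k = 106/35 (k = -106/(-35) = -106*(-1/35) = 106/35 ≈ 3.0286)
k + 82*W(-5*(0 + 5), 4) = 106/35 + 82*(-4 + 5*(-5*(0 + 5))) = 106/35 + 82*(-4 + 5*(-5*5)) = 106/35 + 82*(-4 + 5*(-25)) = 106/35 + 82*(-4 - 125) = 106/35 + 82*(-129) = 106/35 - 10578 = -370124/35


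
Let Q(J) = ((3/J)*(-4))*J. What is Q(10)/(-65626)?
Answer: 6/32813 ≈ 0.00018285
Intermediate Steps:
Q(J) = -12 (Q(J) = (-12/J)*J = -12)
Q(10)/(-65626) = -12/(-65626) = -12*(-1/65626) = 6/32813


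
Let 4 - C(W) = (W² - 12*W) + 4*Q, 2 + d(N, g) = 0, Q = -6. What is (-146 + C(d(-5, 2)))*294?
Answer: -42924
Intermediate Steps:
d(N, g) = -2 (d(N, g) = -2 + 0 = -2)
C(W) = 28 - W² + 12*W (C(W) = 4 - ((W² - 12*W) + 4*(-6)) = 4 - ((W² - 12*W) - 24) = 4 - (-24 + W² - 12*W) = 4 + (24 - W² + 12*W) = 28 - W² + 12*W)
(-146 + C(d(-5, 2)))*294 = (-146 + (28 - 1*(-2)² + 12*(-2)))*294 = (-146 + (28 - 1*4 - 24))*294 = (-146 + (28 - 4 - 24))*294 = (-146 + 0)*294 = -146*294 = -42924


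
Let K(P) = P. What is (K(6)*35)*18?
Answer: 3780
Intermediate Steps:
(K(6)*35)*18 = (6*35)*18 = 210*18 = 3780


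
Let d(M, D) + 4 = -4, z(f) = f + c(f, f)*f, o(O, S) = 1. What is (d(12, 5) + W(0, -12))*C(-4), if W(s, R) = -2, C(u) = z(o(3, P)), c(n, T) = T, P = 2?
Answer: -20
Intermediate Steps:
z(f) = f + f**2 (z(f) = f + f*f = f + f**2)
C(u) = 2 (C(u) = 1*(1 + 1) = 1*2 = 2)
d(M, D) = -8 (d(M, D) = -4 - 4 = -8)
(d(12, 5) + W(0, -12))*C(-4) = (-8 - 2)*2 = -10*2 = -20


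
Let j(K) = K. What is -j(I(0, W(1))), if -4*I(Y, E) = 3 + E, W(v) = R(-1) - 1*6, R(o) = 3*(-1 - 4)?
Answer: -9/2 ≈ -4.5000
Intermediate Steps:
R(o) = -15 (R(o) = 3*(-5) = -15)
W(v) = -21 (W(v) = -15 - 1*6 = -15 - 6 = -21)
I(Y, E) = -¾ - E/4 (I(Y, E) = -(3 + E)/4 = -¾ - E/4)
-j(I(0, W(1))) = -(-¾ - ¼*(-21)) = -(-¾ + 21/4) = -1*9/2 = -9/2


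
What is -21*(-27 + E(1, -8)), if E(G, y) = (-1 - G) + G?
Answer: 588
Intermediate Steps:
E(G, y) = -1
-21*(-27 + E(1, -8)) = -21*(-27 - 1) = -21*(-28) = 588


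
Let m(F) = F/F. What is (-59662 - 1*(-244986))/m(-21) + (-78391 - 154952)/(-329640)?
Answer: 20363478901/109880 ≈ 1.8532e+5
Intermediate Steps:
m(F) = 1
(-59662 - 1*(-244986))/m(-21) + (-78391 - 154952)/(-329640) = (-59662 - 1*(-244986))/1 + (-78391 - 154952)/(-329640) = (-59662 + 244986)*1 - 233343*(-1/329640) = 185324*1 + 77781/109880 = 185324 + 77781/109880 = 20363478901/109880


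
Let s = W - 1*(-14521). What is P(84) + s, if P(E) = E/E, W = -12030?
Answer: 2492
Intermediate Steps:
P(E) = 1
s = 2491 (s = -12030 - 1*(-14521) = -12030 + 14521 = 2491)
P(84) + s = 1 + 2491 = 2492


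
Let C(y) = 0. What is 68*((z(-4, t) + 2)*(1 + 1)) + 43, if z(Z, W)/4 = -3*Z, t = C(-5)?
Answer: 6843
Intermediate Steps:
t = 0
z(Z, W) = -12*Z (z(Z, W) = 4*(-3*Z) = -12*Z)
68*((z(-4, t) + 2)*(1 + 1)) + 43 = 68*((-12*(-4) + 2)*(1 + 1)) + 43 = 68*((48 + 2)*2) + 43 = 68*(50*2) + 43 = 68*100 + 43 = 6800 + 43 = 6843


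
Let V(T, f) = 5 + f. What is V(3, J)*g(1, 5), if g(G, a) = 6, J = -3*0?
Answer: 30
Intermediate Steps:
J = 0
V(3, J)*g(1, 5) = (5 + 0)*6 = 5*6 = 30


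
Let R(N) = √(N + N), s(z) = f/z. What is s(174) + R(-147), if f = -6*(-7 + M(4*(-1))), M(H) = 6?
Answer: 1/29 + 7*I*√6 ≈ 0.034483 + 17.146*I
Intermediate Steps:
f = 6 (f = -6*(-7 + 6) = -6*(-1) = 6)
s(z) = 6/z
R(N) = √2*√N (R(N) = √(2*N) = √2*√N)
s(174) + R(-147) = 6/174 + √2*√(-147) = 6*(1/174) + √2*(7*I*√3) = 1/29 + 7*I*√6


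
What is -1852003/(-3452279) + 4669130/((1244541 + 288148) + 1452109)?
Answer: 10823497148832/5152177727321 ≈ 2.1008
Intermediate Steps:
-1852003/(-3452279) + 4669130/((1244541 + 288148) + 1452109) = -1852003*(-1/3452279) + 4669130/(1532689 + 1452109) = 1852003/3452279 + 4669130/2984798 = 1852003/3452279 + 4669130*(1/2984798) = 1852003/3452279 + 2334565/1492399 = 10823497148832/5152177727321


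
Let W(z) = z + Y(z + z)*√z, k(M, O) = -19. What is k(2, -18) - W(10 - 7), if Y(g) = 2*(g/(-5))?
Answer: -22 + 12*√3/5 ≈ -17.843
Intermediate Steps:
Y(g) = -2*g/5 (Y(g) = 2*(g*(-⅕)) = 2*(-g/5) = -2*g/5)
W(z) = z - 4*z^(3/2)/5 (W(z) = z + (-2*(z + z)/5)*√z = z + (-4*z/5)*√z = z - 4*z^(3/2)/5)
k(2, -18) - W(10 - 7) = -19 - ((10 - 7) - 4*(10 - 7)^(3/2)/5) = -19 - (3 - 12*√3/5) = -19 + (-3 + 12*√3/5) = -22 + 12*√3/5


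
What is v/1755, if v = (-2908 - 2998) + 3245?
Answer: -887/585 ≈ -1.5162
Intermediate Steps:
v = -2661 (v = -5906 + 3245 = -2661)
v/1755 = -2661/1755 = -2661*1/1755 = -887/585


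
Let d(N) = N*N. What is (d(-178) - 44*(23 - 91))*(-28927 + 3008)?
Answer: -898767244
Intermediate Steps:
d(N) = N²
(d(-178) - 44*(23 - 91))*(-28927 + 3008) = ((-178)² - 44*(23 - 91))*(-28927 + 3008) = (31684 - 44*(-68))*(-25919) = (31684 + 2992)*(-25919) = 34676*(-25919) = -898767244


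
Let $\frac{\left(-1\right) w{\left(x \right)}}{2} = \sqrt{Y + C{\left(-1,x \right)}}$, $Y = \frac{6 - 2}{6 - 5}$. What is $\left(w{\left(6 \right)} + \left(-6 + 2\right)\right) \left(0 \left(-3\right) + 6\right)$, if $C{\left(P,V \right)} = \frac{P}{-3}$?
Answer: $-24 - 4 \sqrt{39} \approx -48.98$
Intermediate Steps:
$C{\left(P,V \right)} = - \frac{P}{3}$ ($C{\left(P,V \right)} = P \left(- \frac{1}{3}\right) = - \frac{P}{3}$)
$Y = 4$ ($Y = \frac{4}{1} = 4 \cdot 1 = 4$)
$w{\left(x \right)} = - \frac{2 \sqrt{39}}{3}$ ($w{\left(x \right)} = - 2 \sqrt{4 - - \frac{1}{3}} = - 2 \sqrt{4 + \frac{1}{3}} = - 2 \sqrt{\frac{13}{3}} = - 2 \frac{\sqrt{39}}{3} = - \frac{2 \sqrt{39}}{3}$)
$\left(w{\left(6 \right)} + \left(-6 + 2\right)\right) \left(0 \left(-3\right) + 6\right) = \left(- \frac{2 \sqrt{39}}{3} + \left(-6 + 2\right)\right) \left(0 \left(-3\right) + 6\right) = \left(- \frac{2 \sqrt{39}}{3} - 4\right) \left(0 + 6\right) = \left(-4 - \frac{2 \sqrt{39}}{3}\right) 6 = -24 - 4 \sqrt{39}$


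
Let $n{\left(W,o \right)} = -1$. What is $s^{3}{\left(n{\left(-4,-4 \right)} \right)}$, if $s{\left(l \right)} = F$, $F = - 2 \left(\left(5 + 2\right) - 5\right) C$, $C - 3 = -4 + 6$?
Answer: $-8000$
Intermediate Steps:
$C = 5$ ($C = 3 + \left(-4 + 6\right) = 3 + 2 = 5$)
$F = -20$ ($F = - 2 \left(\left(5 + 2\right) - 5\right) 5 = - 2 \left(7 - 5\right) 5 = \left(-2\right) 2 \cdot 5 = \left(-4\right) 5 = -20$)
$s{\left(l \right)} = -20$
$s^{3}{\left(n{\left(-4,-4 \right)} \right)} = \left(-20\right)^{3} = -8000$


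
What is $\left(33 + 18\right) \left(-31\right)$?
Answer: $-1581$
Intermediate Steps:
$\left(33 + 18\right) \left(-31\right) = 51 \left(-31\right) = -1581$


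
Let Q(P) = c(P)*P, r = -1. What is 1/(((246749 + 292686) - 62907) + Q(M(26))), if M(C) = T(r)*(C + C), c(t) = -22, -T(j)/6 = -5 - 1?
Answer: 1/435344 ≈ 2.2970e-6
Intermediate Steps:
T(j) = 36 (T(j) = -6*(-5 - 1) = -6*(-6) = 36)
M(C) = 72*C (M(C) = 36*(C + C) = 36*(2*C) = 72*C)
Q(P) = -22*P
1/(((246749 + 292686) - 62907) + Q(M(26))) = 1/(((246749 + 292686) - 62907) - 1584*26) = 1/((539435 - 62907) - 22*1872) = 1/(476528 - 41184) = 1/435344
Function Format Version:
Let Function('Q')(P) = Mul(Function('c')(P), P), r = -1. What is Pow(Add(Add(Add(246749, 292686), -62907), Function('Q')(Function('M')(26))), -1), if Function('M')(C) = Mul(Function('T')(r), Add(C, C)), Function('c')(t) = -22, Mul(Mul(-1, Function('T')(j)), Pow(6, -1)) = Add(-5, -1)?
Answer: Rational(1, 435344) ≈ 2.2970e-6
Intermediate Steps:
Function('T')(j) = 36 (Function('T')(j) = Mul(-6, Add(-5, -1)) = Mul(-6, -6) = 36)
Function('M')(C) = Mul(72, C) (Function('M')(C) = Mul(36, Add(C, C)) = Mul(36, Mul(2, C)) = Mul(72, C))
Function('Q')(P) = Mul(-22, P)
Pow(Add(Add(Add(246749, 292686), -62907), Function('Q')(Function('M')(26))), -1) = Pow(Add(Add(Add(246749, 292686), -62907), Mul(-22, Mul(72, 26))), -1) = Pow(Add(Add(539435, -62907), Mul(-22, 1872)), -1) = Pow(Add(476528, -41184), -1) = Pow(435344, -1) = Rational(1, 435344)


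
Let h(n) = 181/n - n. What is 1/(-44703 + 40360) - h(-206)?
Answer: -183513671/894658 ≈ -205.12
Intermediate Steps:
h(n) = -n + 181/n
1/(-44703 + 40360) - h(-206) = 1/(-44703 + 40360) - (-1*(-206) + 181/(-206)) = 1/(-4343) - (206 + 181*(-1/206)) = -1/4343 - (206 - 181/206) = -1/4343 - 1*42255/206 = -1/4343 - 42255/206 = -183513671/894658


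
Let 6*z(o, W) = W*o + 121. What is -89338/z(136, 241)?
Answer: -536028/32897 ≈ -16.294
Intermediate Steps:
z(o, W) = 121/6 + W*o/6 (z(o, W) = (W*o + 121)/6 = (121 + W*o)/6 = 121/6 + W*o/6)
-89338/z(136, 241) = -89338/(121/6 + (⅙)*241*136) = -89338/(121/6 + 16388/3) = -89338/32897/6 = -89338*6/32897 = -536028/32897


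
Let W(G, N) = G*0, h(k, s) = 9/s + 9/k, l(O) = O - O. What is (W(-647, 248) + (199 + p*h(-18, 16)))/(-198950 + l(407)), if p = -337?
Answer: -2847/3183200 ≈ -0.00089438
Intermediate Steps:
l(O) = 0
h(k, s) = 9/k + 9/s
W(G, N) = 0
(W(-647, 248) + (199 + p*h(-18, 16)))/(-198950 + l(407)) = (0 + (199 - 337*(9/(-18) + 9/16)))/(-198950 + 0) = (0 + (199 - 337*(9*(-1/18) + 9*(1/16))))/(-198950) = (0 + (199 - 337*(-1/2 + 9/16)))*(-1/198950) = (0 + (199 - 337*1/16))*(-1/198950) = (0 + (199 - 337/16))*(-1/198950) = (0 + 2847/16)*(-1/198950) = (2847/16)*(-1/198950) = -2847/3183200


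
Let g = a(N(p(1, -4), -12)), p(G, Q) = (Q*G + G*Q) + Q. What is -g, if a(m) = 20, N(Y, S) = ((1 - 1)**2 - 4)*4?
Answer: -20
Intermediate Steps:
p(G, Q) = Q + 2*G*Q (p(G, Q) = (G*Q + G*Q) + Q = 2*G*Q + Q = Q + 2*G*Q)
N(Y, S) = -16 (N(Y, S) = (0**2 - 4)*4 = (0 - 4)*4 = -4*4 = -16)
g = 20
-g = -1*20 = -20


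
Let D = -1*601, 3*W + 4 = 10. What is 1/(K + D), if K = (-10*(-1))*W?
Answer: -1/581 ≈ -0.0017212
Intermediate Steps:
W = 2 (W = -4/3 + (⅓)*10 = -4/3 + 10/3 = 2)
D = -601
K = 20 (K = -10*(-1)*2 = 10*2 = 20)
1/(K + D) = 1/(20 - 601) = 1/(-581) = -1/581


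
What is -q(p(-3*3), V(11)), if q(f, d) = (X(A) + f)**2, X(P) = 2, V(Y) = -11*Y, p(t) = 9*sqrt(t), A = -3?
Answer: 725 - 108*I ≈ 725.0 - 108.0*I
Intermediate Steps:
q(f, d) = (2 + f)**2
-q(p(-3*3), V(11)) = -(2 + 9*sqrt(-3*3))**2 = -(2 + 9*sqrt(-9))**2 = -(2 + 9*(3*I))**2 = -(2 + 27*I)**2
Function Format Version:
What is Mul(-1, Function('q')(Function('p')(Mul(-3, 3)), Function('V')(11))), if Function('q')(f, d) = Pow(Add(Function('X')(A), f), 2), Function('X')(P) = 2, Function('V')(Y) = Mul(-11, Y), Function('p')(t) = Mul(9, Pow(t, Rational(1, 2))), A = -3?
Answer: Add(725, Mul(-108, I)) ≈ Add(725.00, Mul(-108.00, I))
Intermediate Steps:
Function('q')(f, d) = Pow(Add(2, f), 2)
Mul(-1, Function('q')(Function('p')(Mul(-3, 3)), Function('V')(11))) = Mul(-1, Pow(Add(2, Mul(9, Pow(Mul(-3, 3), Rational(1, 2)))), 2)) = Mul(-1, Pow(Add(2, Mul(9, Pow(-9, Rational(1, 2)))), 2)) = Mul(-1, Pow(Add(2, Mul(9, Mul(3, I))), 2)) = Mul(-1, Pow(Add(2, Mul(27, I)), 2))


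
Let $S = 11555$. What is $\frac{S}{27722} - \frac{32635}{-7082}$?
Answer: $\frac{246634995}{49081801} \approx 5.025$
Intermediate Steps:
$\frac{S}{27722} - \frac{32635}{-7082} = \frac{11555}{27722} - \frac{32635}{-7082} = 11555 \cdot \frac{1}{27722} - - \frac{32635}{7082} = \frac{11555}{27722} + \frac{32635}{7082} = \frac{246634995}{49081801}$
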